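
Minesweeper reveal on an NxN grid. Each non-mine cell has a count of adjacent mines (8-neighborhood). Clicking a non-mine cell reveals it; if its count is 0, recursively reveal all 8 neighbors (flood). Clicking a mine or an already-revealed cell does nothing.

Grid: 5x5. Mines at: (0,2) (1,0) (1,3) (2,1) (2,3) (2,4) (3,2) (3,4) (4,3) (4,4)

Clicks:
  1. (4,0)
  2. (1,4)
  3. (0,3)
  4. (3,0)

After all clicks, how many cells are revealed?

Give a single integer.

Click 1 (4,0) count=0: revealed 4 new [(3,0) (3,1) (4,0) (4,1)] -> total=4
Click 2 (1,4) count=3: revealed 1 new [(1,4)] -> total=5
Click 3 (0,3) count=2: revealed 1 new [(0,3)] -> total=6
Click 4 (3,0) count=1: revealed 0 new [(none)] -> total=6

Answer: 6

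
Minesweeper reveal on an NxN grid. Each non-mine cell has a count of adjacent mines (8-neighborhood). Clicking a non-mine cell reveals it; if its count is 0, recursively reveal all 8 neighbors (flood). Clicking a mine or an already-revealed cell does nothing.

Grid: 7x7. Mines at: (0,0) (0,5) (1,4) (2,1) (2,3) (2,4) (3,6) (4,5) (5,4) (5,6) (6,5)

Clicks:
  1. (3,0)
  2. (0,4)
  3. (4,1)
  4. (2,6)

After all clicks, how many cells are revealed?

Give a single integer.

Click 1 (3,0) count=1: revealed 1 new [(3,0)] -> total=1
Click 2 (0,4) count=2: revealed 1 new [(0,4)] -> total=2
Click 3 (4,1) count=0: revealed 15 new [(3,1) (3,2) (3,3) (4,0) (4,1) (4,2) (4,3) (5,0) (5,1) (5,2) (5,3) (6,0) (6,1) (6,2) (6,3)] -> total=17
Click 4 (2,6) count=1: revealed 1 new [(2,6)] -> total=18

Answer: 18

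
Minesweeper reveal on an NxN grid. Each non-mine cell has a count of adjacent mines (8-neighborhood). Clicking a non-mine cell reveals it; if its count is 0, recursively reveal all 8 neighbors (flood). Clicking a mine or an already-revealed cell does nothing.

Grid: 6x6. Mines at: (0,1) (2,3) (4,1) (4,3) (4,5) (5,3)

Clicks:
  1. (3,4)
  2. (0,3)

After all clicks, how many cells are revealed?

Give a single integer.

Click 1 (3,4) count=3: revealed 1 new [(3,4)] -> total=1
Click 2 (0,3) count=0: revealed 11 new [(0,2) (0,3) (0,4) (0,5) (1,2) (1,3) (1,4) (1,5) (2,4) (2,5) (3,5)] -> total=12

Answer: 12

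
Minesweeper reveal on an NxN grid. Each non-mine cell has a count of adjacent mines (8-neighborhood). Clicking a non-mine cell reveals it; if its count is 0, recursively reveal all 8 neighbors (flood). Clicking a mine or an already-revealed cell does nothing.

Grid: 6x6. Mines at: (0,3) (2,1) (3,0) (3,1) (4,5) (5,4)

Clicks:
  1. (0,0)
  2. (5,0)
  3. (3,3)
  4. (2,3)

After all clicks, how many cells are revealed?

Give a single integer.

Click 1 (0,0) count=0: revealed 6 new [(0,0) (0,1) (0,2) (1,0) (1,1) (1,2)] -> total=6
Click 2 (5,0) count=0: revealed 8 new [(4,0) (4,1) (4,2) (4,3) (5,0) (5,1) (5,2) (5,3)] -> total=14
Click 3 (3,3) count=0: revealed 14 new [(0,4) (0,5) (1,3) (1,4) (1,5) (2,2) (2,3) (2,4) (2,5) (3,2) (3,3) (3,4) (3,5) (4,4)] -> total=28
Click 4 (2,3) count=0: revealed 0 new [(none)] -> total=28

Answer: 28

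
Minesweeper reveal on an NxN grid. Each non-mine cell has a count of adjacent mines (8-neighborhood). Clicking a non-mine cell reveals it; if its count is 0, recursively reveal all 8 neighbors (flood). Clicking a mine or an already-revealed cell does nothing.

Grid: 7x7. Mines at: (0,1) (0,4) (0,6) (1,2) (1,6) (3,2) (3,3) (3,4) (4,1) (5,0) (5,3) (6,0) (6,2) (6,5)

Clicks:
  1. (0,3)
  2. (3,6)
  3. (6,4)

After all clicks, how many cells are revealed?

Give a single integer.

Click 1 (0,3) count=2: revealed 1 new [(0,3)] -> total=1
Click 2 (3,6) count=0: revealed 8 new [(2,5) (2,6) (3,5) (3,6) (4,5) (4,6) (5,5) (5,6)] -> total=9
Click 3 (6,4) count=2: revealed 1 new [(6,4)] -> total=10

Answer: 10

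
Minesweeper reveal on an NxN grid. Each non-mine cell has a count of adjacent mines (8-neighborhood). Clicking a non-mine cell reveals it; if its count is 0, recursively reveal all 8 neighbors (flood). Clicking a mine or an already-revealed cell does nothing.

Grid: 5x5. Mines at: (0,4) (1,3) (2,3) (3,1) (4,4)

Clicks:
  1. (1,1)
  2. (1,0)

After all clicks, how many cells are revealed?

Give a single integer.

Answer: 9

Derivation:
Click 1 (1,1) count=0: revealed 9 new [(0,0) (0,1) (0,2) (1,0) (1,1) (1,2) (2,0) (2,1) (2,2)] -> total=9
Click 2 (1,0) count=0: revealed 0 new [(none)] -> total=9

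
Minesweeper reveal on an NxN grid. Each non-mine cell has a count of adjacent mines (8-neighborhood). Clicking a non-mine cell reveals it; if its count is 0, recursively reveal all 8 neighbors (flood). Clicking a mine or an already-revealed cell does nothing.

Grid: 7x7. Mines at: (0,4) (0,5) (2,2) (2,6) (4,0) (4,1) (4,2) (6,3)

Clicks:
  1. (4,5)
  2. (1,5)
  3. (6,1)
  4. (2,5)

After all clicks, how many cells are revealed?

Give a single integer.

Click 1 (4,5) count=0: revealed 21 new [(1,3) (1,4) (1,5) (2,3) (2,4) (2,5) (3,3) (3,4) (3,5) (3,6) (4,3) (4,4) (4,5) (4,6) (5,3) (5,4) (5,5) (5,6) (6,4) (6,5) (6,6)] -> total=21
Click 2 (1,5) count=3: revealed 0 new [(none)] -> total=21
Click 3 (6,1) count=0: revealed 6 new [(5,0) (5,1) (5,2) (6,0) (6,1) (6,2)] -> total=27
Click 4 (2,5) count=1: revealed 0 new [(none)] -> total=27

Answer: 27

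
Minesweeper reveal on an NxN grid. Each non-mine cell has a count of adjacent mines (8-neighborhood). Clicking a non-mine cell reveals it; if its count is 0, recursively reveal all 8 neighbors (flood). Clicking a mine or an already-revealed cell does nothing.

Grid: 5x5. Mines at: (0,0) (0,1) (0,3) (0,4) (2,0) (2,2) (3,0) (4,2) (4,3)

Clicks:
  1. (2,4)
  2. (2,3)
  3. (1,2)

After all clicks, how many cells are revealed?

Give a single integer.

Answer: 7

Derivation:
Click 1 (2,4) count=0: revealed 6 new [(1,3) (1,4) (2,3) (2,4) (3,3) (3,4)] -> total=6
Click 2 (2,3) count=1: revealed 0 new [(none)] -> total=6
Click 3 (1,2) count=3: revealed 1 new [(1,2)] -> total=7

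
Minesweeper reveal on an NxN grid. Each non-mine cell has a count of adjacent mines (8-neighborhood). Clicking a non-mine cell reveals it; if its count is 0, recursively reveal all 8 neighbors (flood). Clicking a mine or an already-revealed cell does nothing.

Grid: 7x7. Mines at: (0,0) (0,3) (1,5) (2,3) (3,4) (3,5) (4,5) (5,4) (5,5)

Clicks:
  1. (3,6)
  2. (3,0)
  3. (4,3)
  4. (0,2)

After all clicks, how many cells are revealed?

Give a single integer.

Click 1 (3,6) count=2: revealed 1 new [(3,6)] -> total=1
Click 2 (3,0) count=0: revealed 22 new [(1,0) (1,1) (1,2) (2,0) (2,1) (2,2) (3,0) (3,1) (3,2) (3,3) (4,0) (4,1) (4,2) (4,3) (5,0) (5,1) (5,2) (5,3) (6,0) (6,1) (6,2) (6,3)] -> total=23
Click 3 (4,3) count=2: revealed 0 new [(none)] -> total=23
Click 4 (0,2) count=1: revealed 1 new [(0,2)] -> total=24

Answer: 24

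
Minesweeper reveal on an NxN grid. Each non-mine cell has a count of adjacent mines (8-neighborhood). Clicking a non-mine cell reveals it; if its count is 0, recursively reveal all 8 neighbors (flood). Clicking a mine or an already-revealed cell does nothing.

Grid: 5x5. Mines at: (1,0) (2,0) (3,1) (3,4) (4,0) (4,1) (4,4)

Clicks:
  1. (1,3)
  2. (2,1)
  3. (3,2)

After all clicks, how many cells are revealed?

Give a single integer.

Click 1 (1,3) count=0: revealed 12 new [(0,1) (0,2) (0,3) (0,4) (1,1) (1,2) (1,3) (1,4) (2,1) (2,2) (2,3) (2,4)] -> total=12
Click 2 (2,1) count=3: revealed 0 new [(none)] -> total=12
Click 3 (3,2) count=2: revealed 1 new [(3,2)] -> total=13

Answer: 13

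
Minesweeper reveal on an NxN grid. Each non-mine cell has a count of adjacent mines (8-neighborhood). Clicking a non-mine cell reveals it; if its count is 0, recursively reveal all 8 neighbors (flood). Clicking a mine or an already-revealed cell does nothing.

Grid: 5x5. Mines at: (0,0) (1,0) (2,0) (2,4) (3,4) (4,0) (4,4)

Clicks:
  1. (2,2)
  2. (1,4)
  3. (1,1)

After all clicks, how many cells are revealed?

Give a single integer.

Answer: 17

Derivation:
Click 1 (2,2) count=0: revealed 17 new [(0,1) (0,2) (0,3) (0,4) (1,1) (1,2) (1,3) (1,4) (2,1) (2,2) (2,3) (3,1) (3,2) (3,3) (4,1) (4,2) (4,3)] -> total=17
Click 2 (1,4) count=1: revealed 0 new [(none)] -> total=17
Click 3 (1,1) count=3: revealed 0 new [(none)] -> total=17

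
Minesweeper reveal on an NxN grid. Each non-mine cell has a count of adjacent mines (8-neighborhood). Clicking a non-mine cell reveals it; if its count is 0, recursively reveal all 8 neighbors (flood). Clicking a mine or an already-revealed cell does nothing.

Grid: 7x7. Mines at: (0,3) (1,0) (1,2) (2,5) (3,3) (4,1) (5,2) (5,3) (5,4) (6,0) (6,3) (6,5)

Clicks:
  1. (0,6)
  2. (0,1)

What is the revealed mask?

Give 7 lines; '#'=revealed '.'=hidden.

Answer: .#..###
....###
.......
.......
.......
.......
.......

Derivation:
Click 1 (0,6) count=0: revealed 6 new [(0,4) (0,5) (0,6) (1,4) (1,5) (1,6)] -> total=6
Click 2 (0,1) count=2: revealed 1 new [(0,1)] -> total=7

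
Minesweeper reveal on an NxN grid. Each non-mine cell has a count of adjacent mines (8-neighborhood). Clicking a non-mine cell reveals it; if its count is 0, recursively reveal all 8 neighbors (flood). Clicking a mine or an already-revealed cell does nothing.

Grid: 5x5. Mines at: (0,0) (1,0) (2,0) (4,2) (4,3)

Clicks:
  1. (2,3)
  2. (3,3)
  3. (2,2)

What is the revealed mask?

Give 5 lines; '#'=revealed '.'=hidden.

Answer: .####
.####
.####
.####
.....

Derivation:
Click 1 (2,3) count=0: revealed 16 new [(0,1) (0,2) (0,3) (0,4) (1,1) (1,2) (1,3) (1,4) (2,1) (2,2) (2,3) (2,4) (3,1) (3,2) (3,3) (3,4)] -> total=16
Click 2 (3,3) count=2: revealed 0 new [(none)] -> total=16
Click 3 (2,2) count=0: revealed 0 new [(none)] -> total=16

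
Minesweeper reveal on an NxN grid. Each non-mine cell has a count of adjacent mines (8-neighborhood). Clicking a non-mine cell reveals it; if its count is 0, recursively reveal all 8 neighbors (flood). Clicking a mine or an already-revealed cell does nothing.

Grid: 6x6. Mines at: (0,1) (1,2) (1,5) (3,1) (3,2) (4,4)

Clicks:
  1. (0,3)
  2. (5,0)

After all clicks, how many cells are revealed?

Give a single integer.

Answer: 9

Derivation:
Click 1 (0,3) count=1: revealed 1 new [(0,3)] -> total=1
Click 2 (5,0) count=0: revealed 8 new [(4,0) (4,1) (4,2) (4,3) (5,0) (5,1) (5,2) (5,3)] -> total=9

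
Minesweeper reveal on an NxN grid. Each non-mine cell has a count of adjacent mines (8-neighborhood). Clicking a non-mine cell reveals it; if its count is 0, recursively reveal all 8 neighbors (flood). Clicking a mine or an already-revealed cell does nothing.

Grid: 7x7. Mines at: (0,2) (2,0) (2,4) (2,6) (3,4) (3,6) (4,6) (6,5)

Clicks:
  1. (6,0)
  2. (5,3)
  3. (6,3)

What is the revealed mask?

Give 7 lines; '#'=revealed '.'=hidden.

Answer: .......
.###...
.###...
####...
#####..
#####..
#####..

Derivation:
Click 1 (6,0) count=0: revealed 25 new [(1,1) (1,2) (1,3) (2,1) (2,2) (2,3) (3,0) (3,1) (3,2) (3,3) (4,0) (4,1) (4,2) (4,3) (4,4) (5,0) (5,1) (5,2) (5,3) (5,4) (6,0) (6,1) (6,2) (6,3) (6,4)] -> total=25
Click 2 (5,3) count=0: revealed 0 new [(none)] -> total=25
Click 3 (6,3) count=0: revealed 0 new [(none)] -> total=25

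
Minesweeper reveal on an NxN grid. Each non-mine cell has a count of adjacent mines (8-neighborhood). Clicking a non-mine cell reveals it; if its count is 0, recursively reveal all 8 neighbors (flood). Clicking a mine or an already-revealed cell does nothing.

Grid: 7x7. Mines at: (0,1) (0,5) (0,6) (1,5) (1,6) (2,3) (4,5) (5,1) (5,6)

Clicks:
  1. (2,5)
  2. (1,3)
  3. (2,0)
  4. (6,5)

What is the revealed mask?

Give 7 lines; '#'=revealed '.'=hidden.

Answer: .......
####...
###..#.
###....
###....
.......
.....#.

Derivation:
Click 1 (2,5) count=2: revealed 1 new [(2,5)] -> total=1
Click 2 (1,3) count=1: revealed 1 new [(1,3)] -> total=2
Click 3 (2,0) count=0: revealed 12 new [(1,0) (1,1) (1,2) (2,0) (2,1) (2,2) (3,0) (3,1) (3,2) (4,0) (4,1) (4,2)] -> total=14
Click 4 (6,5) count=1: revealed 1 new [(6,5)] -> total=15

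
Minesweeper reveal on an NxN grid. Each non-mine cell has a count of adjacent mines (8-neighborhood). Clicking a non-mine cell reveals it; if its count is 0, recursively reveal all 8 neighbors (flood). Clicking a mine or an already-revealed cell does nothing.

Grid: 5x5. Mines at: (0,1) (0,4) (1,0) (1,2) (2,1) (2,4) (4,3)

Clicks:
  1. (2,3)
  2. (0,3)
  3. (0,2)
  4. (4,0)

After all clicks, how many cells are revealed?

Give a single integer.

Click 1 (2,3) count=2: revealed 1 new [(2,3)] -> total=1
Click 2 (0,3) count=2: revealed 1 new [(0,3)] -> total=2
Click 3 (0,2) count=2: revealed 1 new [(0,2)] -> total=3
Click 4 (4,0) count=0: revealed 6 new [(3,0) (3,1) (3,2) (4,0) (4,1) (4,2)] -> total=9

Answer: 9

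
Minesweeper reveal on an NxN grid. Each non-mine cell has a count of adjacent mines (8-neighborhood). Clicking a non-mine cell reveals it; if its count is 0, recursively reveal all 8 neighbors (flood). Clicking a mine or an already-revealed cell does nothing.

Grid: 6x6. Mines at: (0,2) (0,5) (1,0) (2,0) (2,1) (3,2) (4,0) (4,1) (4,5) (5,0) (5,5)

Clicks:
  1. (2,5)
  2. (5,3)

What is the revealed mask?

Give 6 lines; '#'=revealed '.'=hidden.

Click 1 (2,5) count=0: revealed 9 new [(1,3) (1,4) (1,5) (2,3) (2,4) (2,5) (3,3) (3,4) (3,5)] -> total=9
Click 2 (5,3) count=0: revealed 6 new [(4,2) (4,3) (4,4) (5,2) (5,3) (5,4)] -> total=15

Answer: ......
...###
...###
...###
..###.
..###.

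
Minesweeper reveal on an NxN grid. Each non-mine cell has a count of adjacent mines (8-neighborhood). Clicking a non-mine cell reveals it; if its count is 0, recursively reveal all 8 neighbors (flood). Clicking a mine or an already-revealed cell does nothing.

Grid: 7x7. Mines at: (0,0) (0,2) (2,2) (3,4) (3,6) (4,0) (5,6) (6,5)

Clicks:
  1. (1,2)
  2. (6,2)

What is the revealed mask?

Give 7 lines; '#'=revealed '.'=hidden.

Click 1 (1,2) count=2: revealed 1 new [(1,2)] -> total=1
Click 2 (6,2) count=0: revealed 17 new [(3,1) (3,2) (3,3) (4,1) (4,2) (4,3) (4,4) (5,0) (5,1) (5,2) (5,3) (5,4) (6,0) (6,1) (6,2) (6,3) (6,4)] -> total=18

Answer: .......
..#....
.......
.###...
.####..
#####..
#####..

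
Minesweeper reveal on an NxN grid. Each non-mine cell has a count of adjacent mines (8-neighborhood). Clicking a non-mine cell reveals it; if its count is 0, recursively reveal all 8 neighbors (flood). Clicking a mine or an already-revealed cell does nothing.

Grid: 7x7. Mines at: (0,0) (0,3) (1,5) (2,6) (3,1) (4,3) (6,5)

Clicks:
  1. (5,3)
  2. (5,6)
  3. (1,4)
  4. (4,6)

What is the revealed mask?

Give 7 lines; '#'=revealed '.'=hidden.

Click 1 (5,3) count=1: revealed 1 new [(5,3)] -> total=1
Click 2 (5,6) count=1: revealed 1 new [(5,6)] -> total=2
Click 3 (1,4) count=2: revealed 1 new [(1,4)] -> total=3
Click 4 (4,6) count=0: revealed 8 new [(3,4) (3,5) (3,6) (4,4) (4,5) (4,6) (5,4) (5,5)] -> total=11

Answer: .......
....#..
.......
....###
....###
...####
.......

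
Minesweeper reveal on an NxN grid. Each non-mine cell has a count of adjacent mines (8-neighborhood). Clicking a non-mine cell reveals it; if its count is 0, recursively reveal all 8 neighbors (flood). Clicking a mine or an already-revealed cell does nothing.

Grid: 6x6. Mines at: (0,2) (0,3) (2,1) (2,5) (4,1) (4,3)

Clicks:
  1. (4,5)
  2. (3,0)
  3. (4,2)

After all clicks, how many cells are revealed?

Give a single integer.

Click 1 (4,5) count=0: revealed 6 new [(3,4) (3,5) (4,4) (4,5) (5,4) (5,5)] -> total=6
Click 2 (3,0) count=2: revealed 1 new [(3,0)] -> total=7
Click 3 (4,2) count=2: revealed 1 new [(4,2)] -> total=8

Answer: 8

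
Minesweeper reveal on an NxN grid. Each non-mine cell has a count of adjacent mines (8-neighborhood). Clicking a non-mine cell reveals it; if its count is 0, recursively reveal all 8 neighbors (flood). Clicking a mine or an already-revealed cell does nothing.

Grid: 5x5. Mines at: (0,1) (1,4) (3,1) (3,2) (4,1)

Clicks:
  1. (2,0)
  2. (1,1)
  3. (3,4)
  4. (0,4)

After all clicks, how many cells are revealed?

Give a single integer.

Answer: 9

Derivation:
Click 1 (2,0) count=1: revealed 1 new [(2,0)] -> total=1
Click 2 (1,1) count=1: revealed 1 new [(1,1)] -> total=2
Click 3 (3,4) count=0: revealed 6 new [(2,3) (2,4) (3,3) (3,4) (4,3) (4,4)] -> total=8
Click 4 (0,4) count=1: revealed 1 new [(0,4)] -> total=9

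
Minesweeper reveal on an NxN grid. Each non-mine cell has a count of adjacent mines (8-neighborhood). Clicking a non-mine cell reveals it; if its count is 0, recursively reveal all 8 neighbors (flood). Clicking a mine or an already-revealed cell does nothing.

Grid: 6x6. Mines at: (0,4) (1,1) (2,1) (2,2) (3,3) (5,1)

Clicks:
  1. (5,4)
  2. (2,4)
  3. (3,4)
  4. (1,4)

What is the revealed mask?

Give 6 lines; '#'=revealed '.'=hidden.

Click 1 (5,4) count=0: revealed 14 new [(1,4) (1,5) (2,4) (2,5) (3,4) (3,5) (4,2) (4,3) (4,4) (4,5) (5,2) (5,3) (5,4) (5,5)] -> total=14
Click 2 (2,4) count=1: revealed 0 new [(none)] -> total=14
Click 3 (3,4) count=1: revealed 0 new [(none)] -> total=14
Click 4 (1,4) count=1: revealed 0 new [(none)] -> total=14

Answer: ......
....##
....##
....##
..####
..####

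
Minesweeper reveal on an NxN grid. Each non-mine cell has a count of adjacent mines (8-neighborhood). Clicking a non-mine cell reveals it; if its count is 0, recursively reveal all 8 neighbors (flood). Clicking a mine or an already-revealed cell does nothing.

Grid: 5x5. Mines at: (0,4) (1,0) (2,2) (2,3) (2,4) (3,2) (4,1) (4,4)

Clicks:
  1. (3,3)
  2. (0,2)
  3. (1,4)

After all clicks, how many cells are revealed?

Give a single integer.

Answer: 8

Derivation:
Click 1 (3,3) count=5: revealed 1 new [(3,3)] -> total=1
Click 2 (0,2) count=0: revealed 6 new [(0,1) (0,2) (0,3) (1,1) (1,2) (1,3)] -> total=7
Click 3 (1,4) count=3: revealed 1 new [(1,4)] -> total=8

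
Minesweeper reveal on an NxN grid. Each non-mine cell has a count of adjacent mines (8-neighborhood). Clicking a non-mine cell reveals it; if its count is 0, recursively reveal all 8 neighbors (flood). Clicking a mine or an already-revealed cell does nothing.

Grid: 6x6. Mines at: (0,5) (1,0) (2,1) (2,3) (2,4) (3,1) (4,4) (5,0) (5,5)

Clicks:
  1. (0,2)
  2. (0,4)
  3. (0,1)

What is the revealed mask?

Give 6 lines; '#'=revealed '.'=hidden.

Click 1 (0,2) count=0: revealed 8 new [(0,1) (0,2) (0,3) (0,4) (1,1) (1,2) (1,3) (1,4)] -> total=8
Click 2 (0,4) count=1: revealed 0 new [(none)] -> total=8
Click 3 (0,1) count=1: revealed 0 new [(none)] -> total=8

Answer: .####.
.####.
......
......
......
......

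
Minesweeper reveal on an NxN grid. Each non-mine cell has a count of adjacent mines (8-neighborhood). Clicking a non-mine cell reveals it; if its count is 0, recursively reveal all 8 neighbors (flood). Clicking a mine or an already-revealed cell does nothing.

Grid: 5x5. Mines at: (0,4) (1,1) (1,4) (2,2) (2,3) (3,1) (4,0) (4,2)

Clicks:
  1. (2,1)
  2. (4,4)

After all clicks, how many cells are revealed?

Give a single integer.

Answer: 5

Derivation:
Click 1 (2,1) count=3: revealed 1 new [(2,1)] -> total=1
Click 2 (4,4) count=0: revealed 4 new [(3,3) (3,4) (4,3) (4,4)] -> total=5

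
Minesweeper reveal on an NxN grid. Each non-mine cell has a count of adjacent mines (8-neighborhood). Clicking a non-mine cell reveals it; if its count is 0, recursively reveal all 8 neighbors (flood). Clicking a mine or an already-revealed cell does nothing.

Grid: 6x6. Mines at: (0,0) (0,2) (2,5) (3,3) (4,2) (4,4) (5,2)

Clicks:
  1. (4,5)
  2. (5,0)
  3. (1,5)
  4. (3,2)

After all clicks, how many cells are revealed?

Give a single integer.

Click 1 (4,5) count=1: revealed 1 new [(4,5)] -> total=1
Click 2 (5,0) count=0: revealed 13 new [(1,0) (1,1) (1,2) (2,0) (2,1) (2,2) (3,0) (3,1) (3,2) (4,0) (4,1) (5,0) (5,1)] -> total=14
Click 3 (1,5) count=1: revealed 1 new [(1,5)] -> total=15
Click 4 (3,2) count=2: revealed 0 new [(none)] -> total=15

Answer: 15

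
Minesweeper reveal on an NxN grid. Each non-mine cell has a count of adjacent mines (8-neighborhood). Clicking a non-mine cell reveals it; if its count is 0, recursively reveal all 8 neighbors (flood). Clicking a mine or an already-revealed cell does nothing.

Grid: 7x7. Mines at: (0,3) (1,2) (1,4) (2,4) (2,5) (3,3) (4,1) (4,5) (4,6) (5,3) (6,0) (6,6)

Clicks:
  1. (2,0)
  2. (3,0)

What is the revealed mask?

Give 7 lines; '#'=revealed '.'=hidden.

Answer: ##.....
##.....
##.....
##.....
.......
.......
.......

Derivation:
Click 1 (2,0) count=0: revealed 8 new [(0,0) (0,1) (1,0) (1,1) (2,0) (2,1) (3,0) (3,1)] -> total=8
Click 2 (3,0) count=1: revealed 0 new [(none)] -> total=8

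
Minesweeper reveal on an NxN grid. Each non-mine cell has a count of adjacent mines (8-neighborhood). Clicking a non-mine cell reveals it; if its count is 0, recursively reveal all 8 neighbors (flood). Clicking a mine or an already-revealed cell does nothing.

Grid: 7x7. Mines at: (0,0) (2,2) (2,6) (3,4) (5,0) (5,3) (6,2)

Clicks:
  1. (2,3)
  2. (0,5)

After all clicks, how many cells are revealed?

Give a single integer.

Answer: 15

Derivation:
Click 1 (2,3) count=2: revealed 1 new [(2,3)] -> total=1
Click 2 (0,5) count=0: revealed 14 new [(0,1) (0,2) (0,3) (0,4) (0,5) (0,6) (1,1) (1,2) (1,3) (1,4) (1,5) (1,6) (2,4) (2,5)] -> total=15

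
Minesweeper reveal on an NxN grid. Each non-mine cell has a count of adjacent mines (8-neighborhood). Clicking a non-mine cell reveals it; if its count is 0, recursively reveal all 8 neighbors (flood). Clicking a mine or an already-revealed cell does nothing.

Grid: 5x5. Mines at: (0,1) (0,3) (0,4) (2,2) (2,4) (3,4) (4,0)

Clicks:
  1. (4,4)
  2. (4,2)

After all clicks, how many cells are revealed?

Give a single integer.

Answer: 7

Derivation:
Click 1 (4,4) count=1: revealed 1 new [(4,4)] -> total=1
Click 2 (4,2) count=0: revealed 6 new [(3,1) (3,2) (3,3) (4,1) (4,2) (4,3)] -> total=7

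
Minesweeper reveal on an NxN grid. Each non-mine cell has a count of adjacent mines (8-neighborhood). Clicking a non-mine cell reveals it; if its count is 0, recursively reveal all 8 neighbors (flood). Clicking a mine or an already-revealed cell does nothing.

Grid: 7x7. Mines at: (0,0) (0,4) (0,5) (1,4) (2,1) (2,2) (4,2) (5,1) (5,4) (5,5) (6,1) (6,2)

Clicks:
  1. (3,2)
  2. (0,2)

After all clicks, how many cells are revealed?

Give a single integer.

Answer: 7

Derivation:
Click 1 (3,2) count=3: revealed 1 new [(3,2)] -> total=1
Click 2 (0,2) count=0: revealed 6 new [(0,1) (0,2) (0,3) (1,1) (1,2) (1,3)] -> total=7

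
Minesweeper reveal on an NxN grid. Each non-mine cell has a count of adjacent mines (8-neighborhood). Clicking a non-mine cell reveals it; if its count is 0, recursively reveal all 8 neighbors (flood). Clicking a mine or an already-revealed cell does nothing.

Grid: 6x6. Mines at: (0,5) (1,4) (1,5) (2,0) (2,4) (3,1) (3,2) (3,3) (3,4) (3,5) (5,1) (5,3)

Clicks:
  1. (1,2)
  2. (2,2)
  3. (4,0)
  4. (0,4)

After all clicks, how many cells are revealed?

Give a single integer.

Click 1 (1,2) count=0: revealed 11 new [(0,0) (0,1) (0,2) (0,3) (1,0) (1,1) (1,2) (1,3) (2,1) (2,2) (2,3)] -> total=11
Click 2 (2,2) count=3: revealed 0 new [(none)] -> total=11
Click 3 (4,0) count=2: revealed 1 new [(4,0)] -> total=12
Click 4 (0,4) count=3: revealed 1 new [(0,4)] -> total=13

Answer: 13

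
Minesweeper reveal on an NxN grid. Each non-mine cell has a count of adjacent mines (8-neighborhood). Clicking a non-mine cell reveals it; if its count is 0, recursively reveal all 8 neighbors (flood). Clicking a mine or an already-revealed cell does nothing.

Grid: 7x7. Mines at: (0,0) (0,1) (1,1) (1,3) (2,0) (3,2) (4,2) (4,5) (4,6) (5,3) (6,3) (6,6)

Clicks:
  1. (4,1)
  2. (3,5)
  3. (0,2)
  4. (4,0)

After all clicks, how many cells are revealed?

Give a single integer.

Click 1 (4,1) count=2: revealed 1 new [(4,1)] -> total=1
Click 2 (3,5) count=2: revealed 1 new [(3,5)] -> total=2
Click 3 (0,2) count=3: revealed 1 new [(0,2)] -> total=3
Click 4 (4,0) count=0: revealed 9 new [(3,0) (3,1) (4,0) (5,0) (5,1) (5,2) (6,0) (6,1) (6,2)] -> total=12

Answer: 12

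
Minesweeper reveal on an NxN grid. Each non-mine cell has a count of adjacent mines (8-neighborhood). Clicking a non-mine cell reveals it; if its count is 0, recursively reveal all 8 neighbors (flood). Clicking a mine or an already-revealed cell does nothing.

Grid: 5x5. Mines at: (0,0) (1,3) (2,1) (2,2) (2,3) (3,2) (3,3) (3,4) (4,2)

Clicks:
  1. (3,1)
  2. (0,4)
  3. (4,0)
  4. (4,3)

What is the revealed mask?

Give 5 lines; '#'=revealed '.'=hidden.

Answer: ....#
.....
.....
##...
##.#.

Derivation:
Click 1 (3,1) count=4: revealed 1 new [(3,1)] -> total=1
Click 2 (0,4) count=1: revealed 1 new [(0,4)] -> total=2
Click 3 (4,0) count=0: revealed 3 new [(3,0) (4,0) (4,1)] -> total=5
Click 4 (4,3) count=4: revealed 1 new [(4,3)] -> total=6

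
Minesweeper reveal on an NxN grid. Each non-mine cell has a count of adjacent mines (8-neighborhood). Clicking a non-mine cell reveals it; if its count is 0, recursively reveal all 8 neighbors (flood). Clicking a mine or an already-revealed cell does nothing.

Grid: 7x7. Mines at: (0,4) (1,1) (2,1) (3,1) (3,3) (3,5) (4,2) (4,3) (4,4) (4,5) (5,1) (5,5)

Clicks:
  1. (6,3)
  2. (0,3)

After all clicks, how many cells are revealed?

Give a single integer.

Answer: 7

Derivation:
Click 1 (6,3) count=0: revealed 6 new [(5,2) (5,3) (5,4) (6,2) (6,3) (6,4)] -> total=6
Click 2 (0,3) count=1: revealed 1 new [(0,3)] -> total=7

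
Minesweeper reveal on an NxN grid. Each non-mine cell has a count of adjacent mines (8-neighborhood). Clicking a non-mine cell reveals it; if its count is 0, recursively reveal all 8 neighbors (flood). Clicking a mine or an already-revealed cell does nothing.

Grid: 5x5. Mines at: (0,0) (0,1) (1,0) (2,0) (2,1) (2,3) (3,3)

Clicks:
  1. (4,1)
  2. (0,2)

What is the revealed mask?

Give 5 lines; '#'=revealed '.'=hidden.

Answer: ..#..
.....
.....
###..
###..

Derivation:
Click 1 (4,1) count=0: revealed 6 new [(3,0) (3,1) (3,2) (4,0) (4,1) (4,2)] -> total=6
Click 2 (0,2) count=1: revealed 1 new [(0,2)] -> total=7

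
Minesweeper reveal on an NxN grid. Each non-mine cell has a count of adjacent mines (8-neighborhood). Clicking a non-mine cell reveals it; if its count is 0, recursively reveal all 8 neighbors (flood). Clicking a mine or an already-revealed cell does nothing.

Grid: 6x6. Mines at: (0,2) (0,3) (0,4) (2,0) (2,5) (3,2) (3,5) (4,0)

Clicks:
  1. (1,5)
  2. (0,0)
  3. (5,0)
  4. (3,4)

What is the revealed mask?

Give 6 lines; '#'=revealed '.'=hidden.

Answer: ##....
##...#
......
....#.
......
#.....

Derivation:
Click 1 (1,5) count=2: revealed 1 new [(1,5)] -> total=1
Click 2 (0,0) count=0: revealed 4 new [(0,0) (0,1) (1,0) (1,1)] -> total=5
Click 3 (5,0) count=1: revealed 1 new [(5,0)] -> total=6
Click 4 (3,4) count=2: revealed 1 new [(3,4)] -> total=7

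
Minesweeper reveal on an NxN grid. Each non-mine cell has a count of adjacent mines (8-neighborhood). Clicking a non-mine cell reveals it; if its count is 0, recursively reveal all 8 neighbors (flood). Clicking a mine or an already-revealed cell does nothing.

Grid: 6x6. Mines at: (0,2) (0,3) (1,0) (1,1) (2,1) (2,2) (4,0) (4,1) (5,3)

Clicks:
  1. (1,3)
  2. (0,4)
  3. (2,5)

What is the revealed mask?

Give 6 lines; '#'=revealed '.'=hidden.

Answer: ....##
...###
...###
...###
...###
....##

Derivation:
Click 1 (1,3) count=3: revealed 1 new [(1,3)] -> total=1
Click 2 (0,4) count=1: revealed 1 new [(0,4)] -> total=2
Click 3 (2,5) count=0: revealed 14 new [(0,5) (1,4) (1,5) (2,3) (2,4) (2,5) (3,3) (3,4) (3,5) (4,3) (4,4) (4,5) (5,4) (5,5)] -> total=16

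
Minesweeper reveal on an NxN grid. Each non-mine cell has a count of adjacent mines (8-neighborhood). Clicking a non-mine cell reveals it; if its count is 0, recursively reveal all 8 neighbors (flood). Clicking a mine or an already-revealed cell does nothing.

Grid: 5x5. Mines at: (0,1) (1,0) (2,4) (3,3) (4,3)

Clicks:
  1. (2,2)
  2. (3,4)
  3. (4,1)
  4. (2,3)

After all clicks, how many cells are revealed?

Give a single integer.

Answer: 11

Derivation:
Click 1 (2,2) count=1: revealed 1 new [(2,2)] -> total=1
Click 2 (3,4) count=3: revealed 1 new [(3,4)] -> total=2
Click 3 (4,1) count=0: revealed 8 new [(2,0) (2,1) (3,0) (3,1) (3,2) (4,0) (4,1) (4,2)] -> total=10
Click 4 (2,3) count=2: revealed 1 new [(2,3)] -> total=11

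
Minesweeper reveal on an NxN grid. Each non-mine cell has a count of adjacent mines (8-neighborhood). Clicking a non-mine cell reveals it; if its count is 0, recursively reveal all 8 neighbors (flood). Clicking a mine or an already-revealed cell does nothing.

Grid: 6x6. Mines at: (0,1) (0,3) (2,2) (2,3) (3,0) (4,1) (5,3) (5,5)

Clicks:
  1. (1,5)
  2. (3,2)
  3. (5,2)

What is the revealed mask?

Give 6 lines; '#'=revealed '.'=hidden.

Answer: ....##
....##
....##
..#.##
....##
..#...

Derivation:
Click 1 (1,5) count=0: revealed 10 new [(0,4) (0,5) (1,4) (1,5) (2,4) (2,5) (3,4) (3,5) (4,4) (4,5)] -> total=10
Click 2 (3,2) count=3: revealed 1 new [(3,2)] -> total=11
Click 3 (5,2) count=2: revealed 1 new [(5,2)] -> total=12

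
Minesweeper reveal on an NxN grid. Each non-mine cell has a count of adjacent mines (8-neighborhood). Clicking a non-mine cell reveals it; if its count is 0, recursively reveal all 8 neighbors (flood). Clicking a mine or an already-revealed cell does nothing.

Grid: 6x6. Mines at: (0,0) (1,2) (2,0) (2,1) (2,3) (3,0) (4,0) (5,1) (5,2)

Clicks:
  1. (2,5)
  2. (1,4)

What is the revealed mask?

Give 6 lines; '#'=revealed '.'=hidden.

Answer: ...###
...###
....##
...###
...###
...###

Derivation:
Click 1 (2,5) count=0: revealed 17 new [(0,3) (0,4) (0,5) (1,3) (1,4) (1,5) (2,4) (2,5) (3,3) (3,4) (3,5) (4,3) (4,4) (4,5) (5,3) (5,4) (5,5)] -> total=17
Click 2 (1,4) count=1: revealed 0 new [(none)] -> total=17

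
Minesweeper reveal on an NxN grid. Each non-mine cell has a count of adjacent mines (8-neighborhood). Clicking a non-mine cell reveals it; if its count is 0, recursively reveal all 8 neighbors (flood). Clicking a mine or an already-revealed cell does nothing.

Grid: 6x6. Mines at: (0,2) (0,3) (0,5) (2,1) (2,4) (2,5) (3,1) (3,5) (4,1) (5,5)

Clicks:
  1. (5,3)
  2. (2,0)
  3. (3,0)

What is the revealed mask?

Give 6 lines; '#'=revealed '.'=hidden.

Answer: ......
......
#.....
#.###.
..###.
..###.

Derivation:
Click 1 (5,3) count=0: revealed 9 new [(3,2) (3,3) (3,4) (4,2) (4,3) (4,4) (5,2) (5,3) (5,4)] -> total=9
Click 2 (2,0) count=2: revealed 1 new [(2,0)] -> total=10
Click 3 (3,0) count=3: revealed 1 new [(3,0)] -> total=11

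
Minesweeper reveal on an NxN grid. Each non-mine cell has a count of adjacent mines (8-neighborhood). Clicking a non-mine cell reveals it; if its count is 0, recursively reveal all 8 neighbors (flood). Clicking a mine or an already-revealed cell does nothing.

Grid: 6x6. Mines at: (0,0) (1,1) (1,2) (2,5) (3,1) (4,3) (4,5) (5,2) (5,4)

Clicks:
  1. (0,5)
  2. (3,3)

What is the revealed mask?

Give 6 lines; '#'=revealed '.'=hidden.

Click 1 (0,5) count=0: revealed 6 new [(0,3) (0,4) (0,5) (1,3) (1,4) (1,5)] -> total=6
Click 2 (3,3) count=1: revealed 1 new [(3,3)] -> total=7

Answer: ...###
...###
......
...#..
......
......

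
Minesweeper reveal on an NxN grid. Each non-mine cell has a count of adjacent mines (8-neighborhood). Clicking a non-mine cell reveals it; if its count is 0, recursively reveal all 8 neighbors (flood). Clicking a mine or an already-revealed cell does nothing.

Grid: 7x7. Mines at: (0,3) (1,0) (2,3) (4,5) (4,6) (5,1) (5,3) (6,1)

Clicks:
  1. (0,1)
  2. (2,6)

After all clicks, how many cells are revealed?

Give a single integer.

Click 1 (0,1) count=1: revealed 1 new [(0,1)] -> total=1
Click 2 (2,6) count=0: revealed 12 new [(0,4) (0,5) (0,6) (1,4) (1,5) (1,6) (2,4) (2,5) (2,6) (3,4) (3,5) (3,6)] -> total=13

Answer: 13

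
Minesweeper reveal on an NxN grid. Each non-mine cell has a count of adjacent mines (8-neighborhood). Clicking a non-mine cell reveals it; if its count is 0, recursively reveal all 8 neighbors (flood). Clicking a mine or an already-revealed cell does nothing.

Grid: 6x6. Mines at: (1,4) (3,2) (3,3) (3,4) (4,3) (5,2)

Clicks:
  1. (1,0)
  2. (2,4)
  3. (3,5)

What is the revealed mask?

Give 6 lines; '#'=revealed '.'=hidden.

Answer: ####..
####..
#####.
##...#
##....
##....

Derivation:
Click 1 (1,0) count=0: revealed 18 new [(0,0) (0,1) (0,2) (0,3) (1,0) (1,1) (1,2) (1,3) (2,0) (2,1) (2,2) (2,3) (3,0) (3,1) (4,0) (4,1) (5,0) (5,1)] -> total=18
Click 2 (2,4) count=3: revealed 1 new [(2,4)] -> total=19
Click 3 (3,5) count=1: revealed 1 new [(3,5)] -> total=20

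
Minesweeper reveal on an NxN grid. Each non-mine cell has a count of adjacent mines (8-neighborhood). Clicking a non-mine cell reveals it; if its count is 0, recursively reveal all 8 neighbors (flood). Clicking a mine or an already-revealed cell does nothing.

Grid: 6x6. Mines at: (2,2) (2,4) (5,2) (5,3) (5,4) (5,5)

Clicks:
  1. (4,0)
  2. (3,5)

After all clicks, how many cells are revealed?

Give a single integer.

Answer: 21

Derivation:
Click 1 (4,0) count=0: revealed 20 new [(0,0) (0,1) (0,2) (0,3) (0,4) (0,5) (1,0) (1,1) (1,2) (1,3) (1,4) (1,5) (2,0) (2,1) (3,0) (3,1) (4,0) (4,1) (5,0) (5,1)] -> total=20
Click 2 (3,5) count=1: revealed 1 new [(3,5)] -> total=21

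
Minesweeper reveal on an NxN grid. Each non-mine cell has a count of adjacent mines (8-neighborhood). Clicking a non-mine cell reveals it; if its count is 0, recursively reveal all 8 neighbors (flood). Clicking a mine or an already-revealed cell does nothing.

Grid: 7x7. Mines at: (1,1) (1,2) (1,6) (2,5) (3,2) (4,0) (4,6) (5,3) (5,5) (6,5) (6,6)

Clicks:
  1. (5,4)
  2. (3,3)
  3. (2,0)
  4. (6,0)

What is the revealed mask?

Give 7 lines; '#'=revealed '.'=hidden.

Answer: .......
.......
#......
...#...
.......
###.#..
###....

Derivation:
Click 1 (5,4) count=3: revealed 1 new [(5,4)] -> total=1
Click 2 (3,3) count=1: revealed 1 new [(3,3)] -> total=2
Click 3 (2,0) count=1: revealed 1 new [(2,0)] -> total=3
Click 4 (6,0) count=0: revealed 6 new [(5,0) (5,1) (5,2) (6,0) (6,1) (6,2)] -> total=9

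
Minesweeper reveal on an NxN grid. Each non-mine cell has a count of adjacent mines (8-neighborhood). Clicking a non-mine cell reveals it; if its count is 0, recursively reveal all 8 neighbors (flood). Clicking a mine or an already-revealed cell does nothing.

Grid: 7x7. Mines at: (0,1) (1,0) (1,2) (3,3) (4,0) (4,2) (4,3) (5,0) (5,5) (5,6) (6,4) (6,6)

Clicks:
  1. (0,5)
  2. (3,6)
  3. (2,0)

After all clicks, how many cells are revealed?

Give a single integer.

Click 1 (0,5) count=0: revealed 18 new [(0,3) (0,4) (0,5) (0,6) (1,3) (1,4) (1,5) (1,6) (2,3) (2,4) (2,5) (2,6) (3,4) (3,5) (3,6) (4,4) (4,5) (4,6)] -> total=18
Click 2 (3,6) count=0: revealed 0 new [(none)] -> total=18
Click 3 (2,0) count=1: revealed 1 new [(2,0)] -> total=19

Answer: 19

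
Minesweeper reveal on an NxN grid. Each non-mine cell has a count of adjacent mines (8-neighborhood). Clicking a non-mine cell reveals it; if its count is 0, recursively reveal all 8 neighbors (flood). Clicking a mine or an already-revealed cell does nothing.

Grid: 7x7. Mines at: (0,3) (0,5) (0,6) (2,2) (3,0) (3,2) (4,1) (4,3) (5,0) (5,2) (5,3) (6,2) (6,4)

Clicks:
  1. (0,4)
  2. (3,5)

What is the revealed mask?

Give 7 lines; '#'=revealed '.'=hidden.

Answer: ....#..
...####
...####
...####
....###
....###
.....##

Derivation:
Click 1 (0,4) count=2: revealed 1 new [(0,4)] -> total=1
Click 2 (3,5) count=0: revealed 20 new [(1,3) (1,4) (1,5) (1,6) (2,3) (2,4) (2,5) (2,6) (3,3) (3,4) (3,5) (3,6) (4,4) (4,5) (4,6) (5,4) (5,5) (5,6) (6,5) (6,6)] -> total=21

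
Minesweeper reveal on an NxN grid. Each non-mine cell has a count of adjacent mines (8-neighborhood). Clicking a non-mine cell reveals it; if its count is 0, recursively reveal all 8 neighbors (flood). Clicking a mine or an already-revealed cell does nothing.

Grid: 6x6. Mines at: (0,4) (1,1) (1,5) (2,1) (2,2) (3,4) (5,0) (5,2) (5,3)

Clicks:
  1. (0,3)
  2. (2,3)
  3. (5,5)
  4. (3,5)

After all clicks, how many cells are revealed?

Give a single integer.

Answer: 7

Derivation:
Click 1 (0,3) count=1: revealed 1 new [(0,3)] -> total=1
Click 2 (2,3) count=2: revealed 1 new [(2,3)] -> total=2
Click 3 (5,5) count=0: revealed 4 new [(4,4) (4,5) (5,4) (5,5)] -> total=6
Click 4 (3,5) count=1: revealed 1 new [(3,5)] -> total=7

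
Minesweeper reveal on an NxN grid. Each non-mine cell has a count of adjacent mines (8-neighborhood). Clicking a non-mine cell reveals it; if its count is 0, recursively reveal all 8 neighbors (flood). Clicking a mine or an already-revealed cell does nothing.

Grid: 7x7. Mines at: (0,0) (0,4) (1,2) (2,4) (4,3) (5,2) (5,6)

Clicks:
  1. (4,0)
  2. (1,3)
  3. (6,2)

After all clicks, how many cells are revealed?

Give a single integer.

Answer: 17

Derivation:
Click 1 (4,0) count=0: revealed 15 new [(1,0) (1,1) (2,0) (2,1) (2,2) (3,0) (3,1) (3,2) (4,0) (4,1) (4,2) (5,0) (5,1) (6,0) (6,1)] -> total=15
Click 2 (1,3) count=3: revealed 1 new [(1,3)] -> total=16
Click 3 (6,2) count=1: revealed 1 new [(6,2)] -> total=17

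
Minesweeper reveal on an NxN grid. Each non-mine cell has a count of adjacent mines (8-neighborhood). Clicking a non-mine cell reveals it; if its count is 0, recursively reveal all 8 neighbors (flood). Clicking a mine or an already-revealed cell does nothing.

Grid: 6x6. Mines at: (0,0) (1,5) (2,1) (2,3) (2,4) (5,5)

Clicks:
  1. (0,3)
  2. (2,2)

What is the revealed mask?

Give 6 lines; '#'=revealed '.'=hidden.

Click 1 (0,3) count=0: revealed 8 new [(0,1) (0,2) (0,3) (0,4) (1,1) (1,2) (1,3) (1,4)] -> total=8
Click 2 (2,2) count=2: revealed 1 new [(2,2)] -> total=9

Answer: .####.
.####.
..#...
......
......
......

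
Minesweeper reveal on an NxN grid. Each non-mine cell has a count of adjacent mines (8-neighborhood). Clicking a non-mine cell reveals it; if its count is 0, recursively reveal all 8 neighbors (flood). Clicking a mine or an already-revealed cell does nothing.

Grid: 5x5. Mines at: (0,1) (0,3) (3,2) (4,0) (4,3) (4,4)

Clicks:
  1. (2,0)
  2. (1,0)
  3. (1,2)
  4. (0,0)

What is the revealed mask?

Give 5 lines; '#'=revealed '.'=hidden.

Answer: #....
###..
##...
##...
.....

Derivation:
Click 1 (2,0) count=0: revealed 6 new [(1,0) (1,1) (2,0) (2,1) (3,0) (3,1)] -> total=6
Click 2 (1,0) count=1: revealed 0 new [(none)] -> total=6
Click 3 (1,2) count=2: revealed 1 new [(1,2)] -> total=7
Click 4 (0,0) count=1: revealed 1 new [(0,0)] -> total=8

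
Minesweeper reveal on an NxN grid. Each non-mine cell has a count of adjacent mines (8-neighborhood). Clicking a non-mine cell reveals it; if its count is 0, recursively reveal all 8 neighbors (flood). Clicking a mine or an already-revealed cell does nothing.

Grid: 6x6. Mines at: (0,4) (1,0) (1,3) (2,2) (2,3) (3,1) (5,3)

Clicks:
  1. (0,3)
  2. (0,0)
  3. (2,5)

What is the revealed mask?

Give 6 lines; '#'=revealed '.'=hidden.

Click 1 (0,3) count=2: revealed 1 new [(0,3)] -> total=1
Click 2 (0,0) count=1: revealed 1 new [(0,0)] -> total=2
Click 3 (2,5) count=0: revealed 10 new [(1,4) (1,5) (2,4) (2,5) (3,4) (3,5) (4,4) (4,5) (5,4) (5,5)] -> total=12

Answer: #..#..
....##
....##
....##
....##
....##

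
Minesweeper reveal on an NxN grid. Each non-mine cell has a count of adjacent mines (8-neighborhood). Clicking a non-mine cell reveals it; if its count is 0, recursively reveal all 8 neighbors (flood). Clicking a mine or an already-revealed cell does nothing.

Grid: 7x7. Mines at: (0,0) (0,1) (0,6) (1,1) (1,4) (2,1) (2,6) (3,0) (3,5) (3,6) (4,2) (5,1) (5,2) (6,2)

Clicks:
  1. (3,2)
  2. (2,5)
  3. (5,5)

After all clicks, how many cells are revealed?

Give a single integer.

Click 1 (3,2) count=2: revealed 1 new [(3,2)] -> total=1
Click 2 (2,5) count=4: revealed 1 new [(2,5)] -> total=2
Click 3 (5,5) count=0: revealed 12 new [(4,3) (4,4) (4,5) (4,6) (5,3) (5,4) (5,5) (5,6) (6,3) (6,4) (6,5) (6,6)] -> total=14

Answer: 14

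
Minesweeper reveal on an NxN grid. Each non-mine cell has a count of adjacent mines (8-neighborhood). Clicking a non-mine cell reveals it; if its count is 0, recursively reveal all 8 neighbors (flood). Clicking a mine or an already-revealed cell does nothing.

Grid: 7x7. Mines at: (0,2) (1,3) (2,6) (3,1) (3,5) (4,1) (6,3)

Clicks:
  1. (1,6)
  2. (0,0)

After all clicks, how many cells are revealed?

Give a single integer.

Click 1 (1,6) count=1: revealed 1 new [(1,6)] -> total=1
Click 2 (0,0) count=0: revealed 6 new [(0,0) (0,1) (1,0) (1,1) (2,0) (2,1)] -> total=7

Answer: 7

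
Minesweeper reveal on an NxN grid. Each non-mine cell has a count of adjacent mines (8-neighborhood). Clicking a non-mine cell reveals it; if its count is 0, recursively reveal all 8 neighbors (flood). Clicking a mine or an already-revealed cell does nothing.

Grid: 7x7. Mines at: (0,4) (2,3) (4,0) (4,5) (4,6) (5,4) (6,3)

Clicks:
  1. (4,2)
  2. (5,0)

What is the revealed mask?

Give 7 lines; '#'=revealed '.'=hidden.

Answer: .......
.......
.......
.###...
.###...
####...
.......

Derivation:
Click 1 (4,2) count=0: revealed 9 new [(3,1) (3,2) (3,3) (4,1) (4,2) (4,3) (5,1) (5,2) (5,3)] -> total=9
Click 2 (5,0) count=1: revealed 1 new [(5,0)] -> total=10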